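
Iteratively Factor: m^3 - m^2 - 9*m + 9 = (m + 3)*(m^2 - 4*m + 3) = (m - 3)*(m + 3)*(m - 1)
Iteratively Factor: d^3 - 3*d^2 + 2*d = (d - 2)*(d^2 - d) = (d - 2)*(d - 1)*(d)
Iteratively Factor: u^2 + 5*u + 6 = (u + 2)*(u + 3)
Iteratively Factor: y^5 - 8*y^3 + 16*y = (y + 2)*(y^4 - 2*y^3 - 4*y^2 + 8*y) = (y - 2)*(y + 2)*(y^3 - 4*y) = (y - 2)*(y + 2)^2*(y^2 - 2*y) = y*(y - 2)*(y + 2)^2*(y - 2)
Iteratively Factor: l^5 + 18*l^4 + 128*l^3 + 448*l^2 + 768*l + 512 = (l + 4)*(l^4 + 14*l^3 + 72*l^2 + 160*l + 128) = (l + 2)*(l + 4)*(l^3 + 12*l^2 + 48*l + 64) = (l + 2)*(l + 4)^2*(l^2 + 8*l + 16) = (l + 2)*(l + 4)^3*(l + 4)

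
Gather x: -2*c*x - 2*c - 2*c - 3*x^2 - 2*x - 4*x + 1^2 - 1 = -4*c - 3*x^2 + x*(-2*c - 6)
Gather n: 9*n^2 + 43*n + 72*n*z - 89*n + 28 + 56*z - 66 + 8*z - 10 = 9*n^2 + n*(72*z - 46) + 64*z - 48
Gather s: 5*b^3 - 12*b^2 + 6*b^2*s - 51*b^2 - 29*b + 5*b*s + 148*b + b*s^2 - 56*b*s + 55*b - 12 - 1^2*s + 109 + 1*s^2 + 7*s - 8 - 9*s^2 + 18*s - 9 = 5*b^3 - 63*b^2 + 174*b + s^2*(b - 8) + s*(6*b^2 - 51*b + 24) + 80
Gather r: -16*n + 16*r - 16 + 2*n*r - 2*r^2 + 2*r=-16*n - 2*r^2 + r*(2*n + 18) - 16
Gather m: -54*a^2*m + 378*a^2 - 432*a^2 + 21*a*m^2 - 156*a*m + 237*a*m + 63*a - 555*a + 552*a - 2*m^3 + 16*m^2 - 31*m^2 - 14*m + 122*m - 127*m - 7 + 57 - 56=-54*a^2 + 60*a - 2*m^3 + m^2*(21*a - 15) + m*(-54*a^2 + 81*a - 19) - 6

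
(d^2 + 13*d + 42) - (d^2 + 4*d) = 9*d + 42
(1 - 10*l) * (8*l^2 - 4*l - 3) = -80*l^3 + 48*l^2 + 26*l - 3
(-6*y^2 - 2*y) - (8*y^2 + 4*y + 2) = -14*y^2 - 6*y - 2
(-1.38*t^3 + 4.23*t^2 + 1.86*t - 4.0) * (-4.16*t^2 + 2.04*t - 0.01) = 5.7408*t^5 - 20.412*t^4 + 0.9054*t^3 + 20.3921*t^2 - 8.1786*t + 0.04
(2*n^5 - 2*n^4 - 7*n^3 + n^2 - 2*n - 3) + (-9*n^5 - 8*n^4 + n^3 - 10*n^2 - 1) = -7*n^5 - 10*n^4 - 6*n^3 - 9*n^2 - 2*n - 4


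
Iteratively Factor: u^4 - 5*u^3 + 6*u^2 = (u)*(u^3 - 5*u^2 + 6*u) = u^2*(u^2 - 5*u + 6) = u^2*(u - 2)*(u - 3)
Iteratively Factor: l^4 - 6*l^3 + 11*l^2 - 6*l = (l - 1)*(l^3 - 5*l^2 + 6*l) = l*(l - 1)*(l^2 - 5*l + 6) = l*(l - 3)*(l - 1)*(l - 2)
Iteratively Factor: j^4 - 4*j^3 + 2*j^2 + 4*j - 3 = (j - 1)*(j^3 - 3*j^2 - j + 3) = (j - 1)^2*(j^2 - 2*j - 3) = (j - 3)*(j - 1)^2*(j + 1)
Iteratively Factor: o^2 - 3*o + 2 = (o - 1)*(o - 2)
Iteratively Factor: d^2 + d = (d)*(d + 1)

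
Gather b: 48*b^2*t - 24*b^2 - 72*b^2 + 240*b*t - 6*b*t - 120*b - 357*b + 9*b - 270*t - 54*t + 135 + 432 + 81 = b^2*(48*t - 96) + b*(234*t - 468) - 324*t + 648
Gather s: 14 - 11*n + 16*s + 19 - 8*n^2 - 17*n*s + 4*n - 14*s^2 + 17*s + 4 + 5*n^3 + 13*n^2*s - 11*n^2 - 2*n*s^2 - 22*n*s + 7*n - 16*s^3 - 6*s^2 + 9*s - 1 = 5*n^3 - 19*n^2 - 16*s^3 + s^2*(-2*n - 20) + s*(13*n^2 - 39*n + 42) + 36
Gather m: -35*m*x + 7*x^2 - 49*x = -35*m*x + 7*x^2 - 49*x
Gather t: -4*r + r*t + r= r*t - 3*r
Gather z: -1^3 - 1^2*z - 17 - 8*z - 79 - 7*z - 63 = -16*z - 160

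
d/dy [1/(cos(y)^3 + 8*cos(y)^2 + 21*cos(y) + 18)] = (3*cos(y) + 7)*sin(y)/((cos(y) + 2)^2*(cos(y) + 3)^3)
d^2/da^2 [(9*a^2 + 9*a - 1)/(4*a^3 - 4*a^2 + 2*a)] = (36*a^6 + 108*a^5 - 186*a^4 + 68*a^3 - 18*a^2 + 6*a - 1)/(a^3*(8*a^6 - 24*a^5 + 36*a^4 - 32*a^3 + 18*a^2 - 6*a + 1))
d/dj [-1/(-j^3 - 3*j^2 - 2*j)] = (-3*j^2 - 6*j - 2)/(j^2*(j^2 + 3*j + 2)^2)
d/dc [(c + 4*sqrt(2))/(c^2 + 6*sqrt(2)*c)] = (-c^2 - 8*sqrt(2)*c - 48)/(c^2*(c^2 + 12*sqrt(2)*c + 72))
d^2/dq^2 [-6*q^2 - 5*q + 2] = -12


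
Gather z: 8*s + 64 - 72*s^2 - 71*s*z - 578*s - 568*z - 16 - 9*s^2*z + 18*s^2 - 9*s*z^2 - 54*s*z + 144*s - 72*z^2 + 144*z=-54*s^2 - 426*s + z^2*(-9*s - 72) + z*(-9*s^2 - 125*s - 424) + 48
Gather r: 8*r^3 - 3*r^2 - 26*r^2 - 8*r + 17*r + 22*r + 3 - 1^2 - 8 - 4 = 8*r^3 - 29*r^2 + 31*r - 10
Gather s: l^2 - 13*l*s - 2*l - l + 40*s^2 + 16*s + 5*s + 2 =l^2 - 3*l + 40*s^2 + s*(21 - 13*l) + 2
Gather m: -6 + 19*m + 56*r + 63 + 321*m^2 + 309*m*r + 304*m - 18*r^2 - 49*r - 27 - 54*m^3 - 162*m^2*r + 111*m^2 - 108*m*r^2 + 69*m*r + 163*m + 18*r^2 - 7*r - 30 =-54*m^3 + m^2*(432 - 162*r) + m*(-108*r^2 + 378*r + 486)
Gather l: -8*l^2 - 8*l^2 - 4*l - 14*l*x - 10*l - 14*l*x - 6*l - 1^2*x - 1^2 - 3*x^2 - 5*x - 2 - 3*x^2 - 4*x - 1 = -16*l^2 + l*(-28*x - 20) - 6*x^2 - 10*x - 4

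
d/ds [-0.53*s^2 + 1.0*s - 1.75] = 1.0 - 1.06*s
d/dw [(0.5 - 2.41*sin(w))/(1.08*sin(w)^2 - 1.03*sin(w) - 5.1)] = (2.6028*sin(w)^2 - 1.08*sin(w) + 12.806)*cos(w)/(1.1664*sin(w)^4 - 2.2248*sin(w)^3 - 9.9551*sin(w)^2 + 10.506*sin(w) + 26.01)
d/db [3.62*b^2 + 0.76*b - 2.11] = 7.24*b + 0.76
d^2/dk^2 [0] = 0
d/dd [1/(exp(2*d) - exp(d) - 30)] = (1 - 2*exp(d))*exp(d)/(-exp(2*d) + exp(d) + 30)^2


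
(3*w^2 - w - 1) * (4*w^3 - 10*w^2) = 12*w^5 - 34*w^4 + 6*w^3 + 10*w^2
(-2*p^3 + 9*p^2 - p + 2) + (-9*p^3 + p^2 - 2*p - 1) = -11*p^3 + 10*p^2 - 3*p + 1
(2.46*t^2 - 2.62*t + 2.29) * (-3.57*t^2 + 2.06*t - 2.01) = -8.7822*t^4 + 14.421*t^3 - 18.5171*t^2 + 9.9836*t - 4.6029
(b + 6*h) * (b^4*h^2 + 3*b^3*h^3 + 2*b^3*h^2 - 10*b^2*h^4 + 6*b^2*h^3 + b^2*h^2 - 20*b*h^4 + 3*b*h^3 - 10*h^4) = b^5*h^2 + 9*b^4*h^3 + 2*b^4*h^2 + 8*b^3*h^4 + 18*b^3*h^3 + b^3*h^2 - 60*b^2*h^5 + 16*b^2*h^4 + 9*b^2*h^3 - 120*b*h^5 + 8*b*h^4 - 60*h^5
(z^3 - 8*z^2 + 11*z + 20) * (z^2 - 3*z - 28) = z^5 - 11*z^4 + 7*z^3 + 211*z^2 - 368*z - 560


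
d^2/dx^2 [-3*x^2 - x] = -6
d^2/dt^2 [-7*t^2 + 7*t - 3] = -14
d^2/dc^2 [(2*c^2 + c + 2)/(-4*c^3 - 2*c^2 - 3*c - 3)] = 2*(-32*c^6 - 48*c^5 - 144*c^4 + 60*c^3 + 12*c^2 + 54*c - 15)/(64*c^9 + 96*c^8 + 192*c^7 + 296*c^6 + 288*c^5 + 306*c^4 + 243*c^3 + 135*c^2 + 81*c + 27)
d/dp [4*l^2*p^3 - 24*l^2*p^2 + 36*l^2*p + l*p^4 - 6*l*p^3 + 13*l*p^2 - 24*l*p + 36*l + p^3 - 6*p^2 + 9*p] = 12*l^2*p^2 - 48*l^2*p + 36*l^2 + 4*l*p^3 - 18*l*p^2 + 26*l*p - 24*l + 3*p^2 - 12*p + 9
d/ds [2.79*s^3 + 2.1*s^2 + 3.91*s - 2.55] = 8.37*s^2 + 4.2*s + 3.91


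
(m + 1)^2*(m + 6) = m^3 + 8*m^2 + 13*m + 6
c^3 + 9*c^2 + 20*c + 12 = (c + 1)*(c + 2)*(c + 6)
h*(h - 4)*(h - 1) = h^3 - 5*h^2 + 4*h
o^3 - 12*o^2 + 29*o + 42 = (o - 7)*(o - 6)*(o + 1)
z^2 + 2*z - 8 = (z - 2)*(z + 4)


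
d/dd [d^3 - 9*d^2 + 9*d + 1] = 3*d^2 - 18*d + 9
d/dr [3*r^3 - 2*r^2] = r*(9*r - 4)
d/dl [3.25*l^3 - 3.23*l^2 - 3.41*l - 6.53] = 9.75*l^2 - 6.46*l - 3.41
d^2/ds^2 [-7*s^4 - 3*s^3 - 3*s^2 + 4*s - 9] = -84*s^2 - 18*s - 6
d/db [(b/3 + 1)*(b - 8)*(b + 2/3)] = b^2 - 26*b/9 - 82/9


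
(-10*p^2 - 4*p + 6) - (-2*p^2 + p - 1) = -8*p^2 - 5*p + 7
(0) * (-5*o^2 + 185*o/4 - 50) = 0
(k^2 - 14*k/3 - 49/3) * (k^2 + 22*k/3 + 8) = k^4 + 8*k^3/3 - 383*k^2/9 - 1414*k/9 - 392/3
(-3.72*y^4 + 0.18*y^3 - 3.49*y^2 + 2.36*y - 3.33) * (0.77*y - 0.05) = -2.8644*y^5 + 0.3246*y^4 - 2.6963*y^3 + 1.9917*y^2 - 2.6821*y + 0.1665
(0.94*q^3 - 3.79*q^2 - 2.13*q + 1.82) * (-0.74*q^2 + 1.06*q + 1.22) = -0.6956*q^5 + 3.801*q^4 - 1.2944*q^3 - 8.2284*q^2 - 0.6694*q + 2.2204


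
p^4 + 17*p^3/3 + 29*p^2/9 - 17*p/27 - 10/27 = (p - 1/3)*(p + 1/3)*(p + 2/3)*(p + 5)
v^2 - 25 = (v - 5)*(v + 5)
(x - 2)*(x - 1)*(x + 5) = x^3 + 2*x^2 - 13*x + 10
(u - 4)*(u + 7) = u^2 + 3*u - 28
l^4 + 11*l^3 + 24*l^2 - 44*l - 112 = (l - 2)*(l + 2)*(l + 4)*(l + 7)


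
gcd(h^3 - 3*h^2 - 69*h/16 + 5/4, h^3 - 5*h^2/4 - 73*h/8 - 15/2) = h^2 - 11*h/4 - 5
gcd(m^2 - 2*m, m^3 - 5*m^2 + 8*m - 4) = m - 2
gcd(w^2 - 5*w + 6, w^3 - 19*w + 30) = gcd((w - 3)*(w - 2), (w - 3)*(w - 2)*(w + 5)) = w^2 - 5*w + 6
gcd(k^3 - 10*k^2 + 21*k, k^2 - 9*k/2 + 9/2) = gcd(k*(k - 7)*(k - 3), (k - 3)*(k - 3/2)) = k - 3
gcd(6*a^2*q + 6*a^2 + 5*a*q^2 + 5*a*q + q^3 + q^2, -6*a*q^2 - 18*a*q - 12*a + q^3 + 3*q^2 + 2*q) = q + 1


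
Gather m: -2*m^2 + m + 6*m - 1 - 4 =-2*m^2 + 7*m - 5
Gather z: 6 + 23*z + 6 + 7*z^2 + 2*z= 7*z^2 + 25*z + 12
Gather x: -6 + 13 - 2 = 5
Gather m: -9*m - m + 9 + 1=10 - 10*m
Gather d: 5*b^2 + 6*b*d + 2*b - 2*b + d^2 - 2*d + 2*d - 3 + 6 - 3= 5*b^2 + 6*b*d + d^2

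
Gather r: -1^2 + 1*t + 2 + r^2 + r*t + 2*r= r^2 + r*(t + 2) + t + 1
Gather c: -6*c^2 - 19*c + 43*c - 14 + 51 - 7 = -6*c^2 + 24*c + 30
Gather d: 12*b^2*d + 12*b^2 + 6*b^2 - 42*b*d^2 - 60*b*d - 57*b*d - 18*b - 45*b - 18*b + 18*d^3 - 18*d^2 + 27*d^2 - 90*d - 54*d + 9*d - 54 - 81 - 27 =18*b^2 - 81*b + 18*d^3 + d^2*(9 - 42*b) + d*(12*b^2 - 117*b - 135) - 162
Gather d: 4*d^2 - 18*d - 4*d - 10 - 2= 4*d^2 - 22*d - 12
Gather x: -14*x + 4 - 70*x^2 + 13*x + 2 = -70*x^2 - x + 6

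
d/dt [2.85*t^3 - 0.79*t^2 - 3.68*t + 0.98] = 8.55*t^2 - 1.58*t - 3.68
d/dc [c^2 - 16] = 2*c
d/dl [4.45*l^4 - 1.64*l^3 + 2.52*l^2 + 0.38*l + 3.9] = 17.8*l^3 - 4.92*l^2 + 5.04*l + 0.38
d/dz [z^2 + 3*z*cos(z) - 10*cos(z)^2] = -3*z*sin(z) + 2*z + 10*sin(2*z) + 3*cos(z)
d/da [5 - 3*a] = -3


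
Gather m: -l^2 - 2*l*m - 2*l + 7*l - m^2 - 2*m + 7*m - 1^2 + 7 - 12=-l^2 + 5*l - m^2 + m*(5 - 2*l) - 6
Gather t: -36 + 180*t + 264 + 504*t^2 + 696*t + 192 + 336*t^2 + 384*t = 840*t^2 + 1260*t + 420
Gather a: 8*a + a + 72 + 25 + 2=9*a + 99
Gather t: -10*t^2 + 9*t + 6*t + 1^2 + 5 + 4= -10*t^2 + 15*t + 10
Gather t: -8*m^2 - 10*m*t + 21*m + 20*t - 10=-8*m^2 + 21*m + t*(20 - 10*m) - 10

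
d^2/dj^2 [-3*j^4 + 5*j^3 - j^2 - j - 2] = -36*j^2 + 30*j - 2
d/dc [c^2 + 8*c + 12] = 2*c + 8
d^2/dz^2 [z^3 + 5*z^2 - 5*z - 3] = 6*z + 10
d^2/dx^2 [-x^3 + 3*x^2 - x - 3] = 6 - 6*x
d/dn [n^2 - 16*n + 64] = 2*n - 16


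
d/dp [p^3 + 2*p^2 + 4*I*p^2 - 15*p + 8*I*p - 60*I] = 3*p^2 + p*(4 + 8*I) - 15 + 8*I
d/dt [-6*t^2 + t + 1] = 1 - 12*t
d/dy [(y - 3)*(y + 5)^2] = (y + 5)*(3*y - 1)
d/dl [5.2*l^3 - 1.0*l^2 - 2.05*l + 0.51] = 15.6*l^2 - 2.0*l - 2.05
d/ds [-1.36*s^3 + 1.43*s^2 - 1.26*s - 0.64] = -4.08*s^2 + 2.86*s - 1.26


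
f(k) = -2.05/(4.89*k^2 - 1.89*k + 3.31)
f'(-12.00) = -0.00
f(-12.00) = -0.00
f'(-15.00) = -0.00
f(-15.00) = -0.00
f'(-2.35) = -0.04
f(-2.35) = -0.06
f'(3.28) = 0.03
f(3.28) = -0.04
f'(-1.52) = -0.11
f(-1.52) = -0.12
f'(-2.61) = -0.03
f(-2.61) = -0.05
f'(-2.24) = -0.05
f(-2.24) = -0.06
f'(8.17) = 0.00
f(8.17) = -0.01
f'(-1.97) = -0.06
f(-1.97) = -0.08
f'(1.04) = 0.39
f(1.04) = -0.31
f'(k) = -2.05*(1.89 - 9.78*k)/(4.89*k^2 - 1.89*k + 3.31)^2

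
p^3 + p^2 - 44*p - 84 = (p - 7)*(p + 2)*(p + 6)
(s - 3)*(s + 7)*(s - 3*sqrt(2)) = s^3 - 3*sqrt(2)*s^2 + 4*s^2 - 21*s - 12*sqrt(2)*s + 63*sqrt(2)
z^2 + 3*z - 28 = (z - 4)*(z + 7)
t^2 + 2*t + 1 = (t + 1)^2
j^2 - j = j*(j - 1)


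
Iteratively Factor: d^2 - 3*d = (d - 3)*(d)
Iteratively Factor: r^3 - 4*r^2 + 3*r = (r)*(r^2 - 4*r + 3) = r*(r - 1)*(r - 3)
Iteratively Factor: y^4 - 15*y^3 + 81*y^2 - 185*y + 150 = (y - 5)*(y^3 - 10*y^2 + 31*y - 30) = (y - 5)*(y - 2)*(y^2 - 8*y + 15) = (y - 5)*(y - 3)*(y - 2)*(y - 5)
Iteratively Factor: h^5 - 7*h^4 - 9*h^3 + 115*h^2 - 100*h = (h)*(h^4 - 7*h^3 - 9*h^2 + 115*h - 100) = h*(h - 1)*(h^3 - 6*h^2 - 15*h + 100) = h*(h - 5)*(h - 1)*(h^2 - h - 20) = h*(h - 5)*(h - 1)*(h + 4)*(h - 5)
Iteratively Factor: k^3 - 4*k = (k)*(k^2 - 4) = k*(k - 2)*(k + 2)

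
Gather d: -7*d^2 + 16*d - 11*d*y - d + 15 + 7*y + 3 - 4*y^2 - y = -7*d^2 + d*(15 - 11*y) - 4*y^2 + 6*y + 18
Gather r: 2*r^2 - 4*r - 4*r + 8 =2*r^2 - 8*r + 8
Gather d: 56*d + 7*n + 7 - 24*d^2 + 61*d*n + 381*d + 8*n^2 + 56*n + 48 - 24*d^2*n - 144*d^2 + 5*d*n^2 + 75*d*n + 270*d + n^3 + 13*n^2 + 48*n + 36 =d^2*(-24*n - 168) + d*(5*n^2 + 136*n + 707) + n^3 + 21*n^2 + 111*n + 91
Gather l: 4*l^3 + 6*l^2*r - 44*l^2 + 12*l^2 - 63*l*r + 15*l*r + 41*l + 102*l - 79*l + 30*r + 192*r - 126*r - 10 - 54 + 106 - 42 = 4*l^3 + l^2*(6*r - 32) + l*(64 - 48*r) + 96*r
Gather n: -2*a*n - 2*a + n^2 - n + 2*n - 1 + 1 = -2*a + n^2 + n*(1 - 2*a)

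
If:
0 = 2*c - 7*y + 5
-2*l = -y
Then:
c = 7*y/2 - 5/2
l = y/2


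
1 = 1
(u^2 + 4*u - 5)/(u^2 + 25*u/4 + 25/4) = 4*(u - 1)/(4*u + 5)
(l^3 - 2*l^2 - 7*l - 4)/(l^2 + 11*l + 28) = (l^3 - 2*l^2 - 7*l - 4)/(l^2 + 11*l + 28)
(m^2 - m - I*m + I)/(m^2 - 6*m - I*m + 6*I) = (m - 1)/(m - 6)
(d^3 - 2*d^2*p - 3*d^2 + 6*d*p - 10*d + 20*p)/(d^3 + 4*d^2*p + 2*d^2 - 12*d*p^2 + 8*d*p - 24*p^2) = (d - 5)/(d + 6*p)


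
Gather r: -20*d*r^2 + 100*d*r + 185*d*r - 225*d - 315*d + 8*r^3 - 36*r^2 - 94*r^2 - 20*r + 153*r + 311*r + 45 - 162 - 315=-540*d + 8*r^3 + r^2*(-20*d - 130) + r*(285*d + 444) - 432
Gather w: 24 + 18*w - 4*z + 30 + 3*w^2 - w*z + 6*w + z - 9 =3*w^2 + w*(24 - z) - 3*z + 45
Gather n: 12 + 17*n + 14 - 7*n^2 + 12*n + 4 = -7*n^2 + 29*n + 30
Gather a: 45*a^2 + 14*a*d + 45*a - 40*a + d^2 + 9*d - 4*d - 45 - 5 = 45*a^2 + a*(14*d + 5) + d^2 + 5*d - 50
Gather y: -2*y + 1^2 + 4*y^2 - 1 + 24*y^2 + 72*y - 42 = 28*y^2 + 70*y - 42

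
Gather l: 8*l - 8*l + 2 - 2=0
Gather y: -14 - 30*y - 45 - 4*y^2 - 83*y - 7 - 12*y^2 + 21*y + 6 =-16*y^2 - 92*y - 60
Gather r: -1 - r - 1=-r - 2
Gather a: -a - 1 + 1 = -a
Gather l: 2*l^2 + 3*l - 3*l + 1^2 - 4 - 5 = 2*l^2 - 8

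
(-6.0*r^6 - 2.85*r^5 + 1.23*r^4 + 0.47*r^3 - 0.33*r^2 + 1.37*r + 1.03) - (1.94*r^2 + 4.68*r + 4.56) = -6.0*r^6 - 2.85*r^5 + 1.23*r^4 + 0.47*r^3 - 2.27*r^2 - 3.31*r - 3.53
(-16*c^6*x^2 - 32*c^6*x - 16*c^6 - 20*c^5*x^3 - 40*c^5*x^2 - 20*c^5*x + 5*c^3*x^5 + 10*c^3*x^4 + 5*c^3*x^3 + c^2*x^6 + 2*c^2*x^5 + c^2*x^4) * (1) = -16*c^6*x^2 - 32*c^6*x - 16*c^6 - 20*c^5*x^3 - 40*c^5*x^2 - 20*c^5*x + 5*c^3*x^5 + 10*c^3*x^4 + 5*c^3*x^3 + c^2*x^6 + 2*c^2*x^5 + c^2*x^4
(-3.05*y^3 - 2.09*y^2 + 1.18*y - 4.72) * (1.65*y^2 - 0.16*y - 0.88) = -5.0325*y^5 - 2.9605*y^4 + 4.9654*y^3 - 6.1376*y^2 - 0.2832*y + 4.1536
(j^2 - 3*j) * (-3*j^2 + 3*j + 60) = -3*j^4 + 12*j^3 + 51*j^2 - 180*j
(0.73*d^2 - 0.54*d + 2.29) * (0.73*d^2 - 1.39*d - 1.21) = 0.5329*d^4 - 1.4089*d^3 + 1.539*d^2 - 2.5297*d - 2.7709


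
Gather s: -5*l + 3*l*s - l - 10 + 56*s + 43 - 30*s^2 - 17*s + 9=-6*l - 30*s^2 + s*(3*l + 39) + 42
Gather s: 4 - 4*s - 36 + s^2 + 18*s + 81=s^2 + 14*s + 49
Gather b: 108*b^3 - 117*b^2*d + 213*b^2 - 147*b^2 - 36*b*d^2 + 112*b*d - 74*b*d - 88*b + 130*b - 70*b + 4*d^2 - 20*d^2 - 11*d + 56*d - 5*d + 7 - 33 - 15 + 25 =108*b^3 + b^2*(66 - 117*d) + b*(-36*d^2 + 38*d - 28) - 16*d^2 + 40*d - 16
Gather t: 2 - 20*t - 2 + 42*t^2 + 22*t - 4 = 42*t^2 + 2*t - 4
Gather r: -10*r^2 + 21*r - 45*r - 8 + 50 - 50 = -10*r^2 - 24*r - 8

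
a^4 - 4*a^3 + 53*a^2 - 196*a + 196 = (a - 2)^2*(a - 7*I)*(a + 7*I)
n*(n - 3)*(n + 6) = n^3 + 3*n^2 - 18*n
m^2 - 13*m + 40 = (m - 8)*(m - 5)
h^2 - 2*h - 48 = (h - 8)*(h + 6)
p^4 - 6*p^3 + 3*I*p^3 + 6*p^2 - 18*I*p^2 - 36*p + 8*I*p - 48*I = (p - 6)*(p - 2*I)*(p + I)*(p + 4*I)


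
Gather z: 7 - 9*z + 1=8 - 9*z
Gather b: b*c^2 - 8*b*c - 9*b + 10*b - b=b*(c^2 - 8*c)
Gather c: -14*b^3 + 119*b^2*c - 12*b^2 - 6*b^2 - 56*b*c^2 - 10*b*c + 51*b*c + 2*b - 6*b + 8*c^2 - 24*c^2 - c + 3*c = -14*b^3 - 18*b^2 - 4*b + c^2*(-56*b - 16) + c*(119*b^2 + 41*b + 2)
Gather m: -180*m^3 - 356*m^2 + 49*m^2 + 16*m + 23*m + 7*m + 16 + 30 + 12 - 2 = -180*m^3 - 307*m^2 + 46*m + 56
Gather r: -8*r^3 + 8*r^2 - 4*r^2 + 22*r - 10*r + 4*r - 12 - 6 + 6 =-8*r^3 + 4*r^2 + 16*r - 12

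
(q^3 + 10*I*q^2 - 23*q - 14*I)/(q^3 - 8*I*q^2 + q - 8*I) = (q^2 + 9*I*q - 14)/(q^2 - 9*I*q - 8)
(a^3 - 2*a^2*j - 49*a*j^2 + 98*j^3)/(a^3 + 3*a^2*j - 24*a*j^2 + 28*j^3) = (a - 7*j)/(a - 2*j)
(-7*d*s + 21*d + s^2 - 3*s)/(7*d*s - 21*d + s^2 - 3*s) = (-7*d + s)/(7*d + s)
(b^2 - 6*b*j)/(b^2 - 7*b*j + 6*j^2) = b/(b - j)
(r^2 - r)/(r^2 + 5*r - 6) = r/(r + 6)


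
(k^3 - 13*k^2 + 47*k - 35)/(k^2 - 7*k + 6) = (k^2 - 12*k + 35)/(k - 6)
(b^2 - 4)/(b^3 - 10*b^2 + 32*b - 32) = (b + 2)/(b^2 - 8*b + 16)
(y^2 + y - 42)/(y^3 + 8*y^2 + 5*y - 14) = (y - 6)/(y^2 + y - 2)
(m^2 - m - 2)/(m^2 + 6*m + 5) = (m - 2)/(m + 5)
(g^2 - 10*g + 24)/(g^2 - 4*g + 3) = (g^2 - 10*g + 24)/(g^2 - 4*g + 3)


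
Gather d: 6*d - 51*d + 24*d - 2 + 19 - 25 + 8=-21*d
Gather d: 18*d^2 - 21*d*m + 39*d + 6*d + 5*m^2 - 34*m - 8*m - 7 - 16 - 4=18*d^2 + d*(45 - 21*m) + 5*m^2 - 42*m - 27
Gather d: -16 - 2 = -18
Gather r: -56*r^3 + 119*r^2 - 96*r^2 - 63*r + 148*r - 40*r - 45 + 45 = -56*r^3 + 23*r^2 + 45*r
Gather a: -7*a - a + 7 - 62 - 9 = -8*a - 64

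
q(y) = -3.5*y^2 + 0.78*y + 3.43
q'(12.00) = -83.22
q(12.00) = -491.21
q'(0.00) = 0.78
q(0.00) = 3.43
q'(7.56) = -52.14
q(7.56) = -190.71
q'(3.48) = -23.58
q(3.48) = -36.24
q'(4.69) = -32.05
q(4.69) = -69.90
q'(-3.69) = 26.61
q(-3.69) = -47.10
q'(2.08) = -13.78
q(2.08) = -10.09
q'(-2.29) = 16.81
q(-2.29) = -16.71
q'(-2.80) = 20.38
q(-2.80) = -26.19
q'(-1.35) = 10.23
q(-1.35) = -4.00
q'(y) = 0.78 - 7.0*y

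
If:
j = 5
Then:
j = 5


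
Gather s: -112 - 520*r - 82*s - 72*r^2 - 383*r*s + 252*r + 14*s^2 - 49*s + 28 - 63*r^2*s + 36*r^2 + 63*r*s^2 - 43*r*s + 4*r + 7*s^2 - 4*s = -36*r^2 - 264*r + s^2*(63*r + 21) + s*(-63*r^2 - 426*r - 135) - 84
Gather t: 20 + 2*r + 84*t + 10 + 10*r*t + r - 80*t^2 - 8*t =3*r - 80*t^2 + t*(10*r + 76) + 30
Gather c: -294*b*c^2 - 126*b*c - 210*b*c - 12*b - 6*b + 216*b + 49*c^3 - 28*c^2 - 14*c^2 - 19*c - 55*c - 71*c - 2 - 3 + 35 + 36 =198*b + 49*c^3 + c^2*(-294*b - 42) + c*(-336*b - 145) + 66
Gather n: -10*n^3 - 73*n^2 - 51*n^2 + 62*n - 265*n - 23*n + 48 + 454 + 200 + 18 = -10*n^3 - 124*n^2 - 226*n + 720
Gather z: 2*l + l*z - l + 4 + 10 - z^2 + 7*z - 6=l - z^2 + z*(l + 7) + 8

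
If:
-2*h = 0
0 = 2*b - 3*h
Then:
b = 0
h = 0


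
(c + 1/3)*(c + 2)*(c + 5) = c^3 + 22*c^2/3 + 37*c/3 + 10/3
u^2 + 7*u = u*(u + 7)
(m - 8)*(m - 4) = m^2 - 12*m + 32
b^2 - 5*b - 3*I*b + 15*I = (b - 5)*(b - 3*I)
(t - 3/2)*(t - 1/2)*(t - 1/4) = t^3 - 9*t^2/4 + 5*t/4 - 3/16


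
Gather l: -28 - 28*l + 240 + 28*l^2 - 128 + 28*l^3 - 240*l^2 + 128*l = 28*l^3 - 212*l^2 + 100*l + 84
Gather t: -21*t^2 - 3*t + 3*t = -21*t^2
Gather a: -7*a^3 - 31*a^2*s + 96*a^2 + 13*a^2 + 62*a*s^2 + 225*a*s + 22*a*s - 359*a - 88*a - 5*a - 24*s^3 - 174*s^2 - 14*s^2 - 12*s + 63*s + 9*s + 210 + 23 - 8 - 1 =-7*a^3 + a^2*(109 - 31*s) + a*(62*s^2 + 247*s - 452) - 24*s^3 - 188*s^2 + 60*s + 224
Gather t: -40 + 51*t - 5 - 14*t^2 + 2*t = -14*t^2 + 53*t - 45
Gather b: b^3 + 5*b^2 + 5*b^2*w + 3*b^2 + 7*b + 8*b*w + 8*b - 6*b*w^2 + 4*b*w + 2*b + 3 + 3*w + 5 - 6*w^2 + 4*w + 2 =b^3 + b^2*(5*w + 8) + b*(-6*w^2 + 12*w + 17) - 6*w^2 + 7*w + 10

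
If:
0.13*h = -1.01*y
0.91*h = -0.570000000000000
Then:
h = -0.63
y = 0.08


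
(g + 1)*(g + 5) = g^2 + 6*g + 5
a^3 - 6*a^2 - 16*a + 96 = (a - 6)*(a - 4)*(a + 4)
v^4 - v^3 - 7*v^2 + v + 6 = (v - 3)*(v - 1)*(v + 1)*(v + 2)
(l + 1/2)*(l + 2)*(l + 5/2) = l^3 + 5*l^2 + 29*l/4 + 5/2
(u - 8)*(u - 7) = u^2 - 15*u + 56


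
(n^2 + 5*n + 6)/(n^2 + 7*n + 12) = (n + 2)/(n + 4)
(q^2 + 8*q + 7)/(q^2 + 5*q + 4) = (q + 7)/(q + 4)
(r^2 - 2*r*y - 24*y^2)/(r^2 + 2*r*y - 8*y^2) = (-r + 6*y)/(-r + 2*y)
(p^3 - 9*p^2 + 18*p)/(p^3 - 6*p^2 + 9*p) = (p - 6)/(p - 3)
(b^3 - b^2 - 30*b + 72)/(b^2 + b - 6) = (b^3 - b^2 - 30*b + 72)/(b^2 + b - 6)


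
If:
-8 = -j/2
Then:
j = 16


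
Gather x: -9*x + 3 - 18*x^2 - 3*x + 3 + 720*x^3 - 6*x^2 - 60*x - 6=720*x^3 - 24*x^2 - 72*x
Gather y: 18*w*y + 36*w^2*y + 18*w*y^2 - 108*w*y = 18*w*y^2 + y*(36*w^2 - 90*w)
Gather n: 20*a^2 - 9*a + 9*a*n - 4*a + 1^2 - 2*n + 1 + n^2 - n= 20*a^2 - 13*a + n^2 + n*(9*a - 3) + 2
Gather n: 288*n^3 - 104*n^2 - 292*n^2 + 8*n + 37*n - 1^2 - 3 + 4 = 288*n^3 - 396*n^2 + 45*n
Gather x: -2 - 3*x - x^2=-x^2 - 3*x - 2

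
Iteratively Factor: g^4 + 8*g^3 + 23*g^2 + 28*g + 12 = (g + 1)*(g^3 + 7*g^2 + 16*g + 12) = (g + 1)*(g + 3)*(g^2 + 4*g + 4) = (g + 1)*(g + 2)*(g + 3)*(g + 2)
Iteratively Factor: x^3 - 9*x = (x - 3)*(x^2 + 3*x) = (x - 3)*(x + 3)*(x)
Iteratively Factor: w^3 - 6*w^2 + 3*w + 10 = (w - 5)*(w^2 - w - 2) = (w - 5)*(w - 2)*(w + 1)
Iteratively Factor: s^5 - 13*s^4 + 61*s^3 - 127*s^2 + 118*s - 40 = (s - 1)*(s^4 - 12*s^3 + 49*s^2 - 78*s + 40) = (s - 5)*(s - 1)*(s^3 - 7*s^2 + 14*s - 8) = (s - 5)*(s - 4)*(s - 1)*(s^2 - 3*s + 2) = (s - 5)*(s - 4)*(s - 2)*(s - 1)*(s - 1)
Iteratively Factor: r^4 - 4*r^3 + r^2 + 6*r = (r + 1)*(r^3 - 5*r^2 + 6*r) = r*(r + 1)*(r^2 - 5*r + 6) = r*(r - 3)*(r + 1)*(r - 2)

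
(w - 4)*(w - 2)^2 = w^3 - 8*w^2 + 20*w - 16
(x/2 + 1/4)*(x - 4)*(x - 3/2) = x^3/2 - 5*x^2/2 + 13*x/8 + 3/2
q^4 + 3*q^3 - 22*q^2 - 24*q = q*(q - 4)*(q + 1)*(q + 6)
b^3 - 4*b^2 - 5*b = b*(b - 5)*(b + 1)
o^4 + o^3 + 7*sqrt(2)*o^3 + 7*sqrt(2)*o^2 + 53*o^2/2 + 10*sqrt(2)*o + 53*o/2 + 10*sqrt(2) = (o + 1)*(o + sqrt(2)/2)*(o + 5*sqrt(2)/2)*(o + 4*sqrt(2))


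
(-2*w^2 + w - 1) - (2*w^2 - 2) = -4*w^2 + w + 1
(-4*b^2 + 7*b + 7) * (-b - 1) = 4*b^3 - 3*b^2 - 14*b - 7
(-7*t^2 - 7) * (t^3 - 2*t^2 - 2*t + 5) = -7*t^5 + 14*t^4 + 7*t^3 - 21*t^2 + 14*t - 35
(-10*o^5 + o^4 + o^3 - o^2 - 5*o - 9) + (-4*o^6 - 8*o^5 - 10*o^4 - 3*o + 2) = -4*o^6 - 18*o^5 - 9*o^4 + o^3 - o^2 - 8*o - 7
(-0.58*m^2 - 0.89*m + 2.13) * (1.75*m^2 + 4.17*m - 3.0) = -1.015*m^4 - 3.9761*m^3 + 1.7562*m^2 + 11.5521*m - 6.39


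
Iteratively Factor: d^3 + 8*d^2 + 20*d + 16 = (d + 2)*(d^2 + 6*d + 8) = (d + 2)^2*(d + 4)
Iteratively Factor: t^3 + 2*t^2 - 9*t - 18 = (t + 3)*(t^2 - t - 6) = (t - 3)*(t + 3)*(t + 2)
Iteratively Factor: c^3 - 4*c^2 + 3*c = (c - 3)*(c^2 - c) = c*(c - 3)*(c - 1)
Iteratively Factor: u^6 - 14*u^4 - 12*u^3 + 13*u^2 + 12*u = (u + 1)*(u^5 - u^4 - 13*u^3 + u^2 + 12*u) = (u + 1)*(u + 3)*(u^4 - 4*u^3 - u^2 + 4*u) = (u - 4)*(u + 1)*(u + 3)*(u^3 - u) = (u - 4)*(u + 1)^2*(u + 3)*(u^2 - u) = u*(u - 4)*(u + 1)^2*(u + 3)*(u - 1)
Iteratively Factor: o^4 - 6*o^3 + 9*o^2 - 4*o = (o - 1)*(o^3 - 5*o^2 + 4*o) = (o - 1)^2*(o^2 - 4*o) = (o - 4)*(o - 1)^2*(o)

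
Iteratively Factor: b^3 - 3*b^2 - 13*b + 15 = (b - 1)*(b^2 - 2*b - 15) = (b - 5)*(b - 1)*(b + 3)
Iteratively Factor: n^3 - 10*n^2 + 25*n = (n)*(n^2 - 10*n + 25) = n*(n - 5)*(n - 5)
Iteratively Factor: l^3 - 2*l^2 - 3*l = (l + 1)*(l^2 - 3*l) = (l - 3)*(l + 1)*(l)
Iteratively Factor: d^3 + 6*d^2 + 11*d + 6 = (d + 2)*(d^2 + 4*d + 3) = (d + 1)*(d + 2)*(d + 3)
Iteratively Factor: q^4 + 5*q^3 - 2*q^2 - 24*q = (q + 3)*(q^3 + 2*q^2 - 8*q) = q*(q + 3)*(q^2 + 2*q - 8) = q*(q + 3)*(q + 4)*(q - 2)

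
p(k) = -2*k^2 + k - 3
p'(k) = 1 - 4*k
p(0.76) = -3.40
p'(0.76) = -2.04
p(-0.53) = -4.09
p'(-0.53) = 3.12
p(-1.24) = -7.32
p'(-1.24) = 5.96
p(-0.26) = -3.40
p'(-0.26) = 2.04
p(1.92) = -8.45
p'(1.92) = -6.68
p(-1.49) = -8.93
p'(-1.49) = 6.96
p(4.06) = -31.91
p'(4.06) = -15.24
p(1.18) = -4.60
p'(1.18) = -3.72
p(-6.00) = -81.00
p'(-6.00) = 25.00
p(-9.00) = -174.00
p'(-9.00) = 37.00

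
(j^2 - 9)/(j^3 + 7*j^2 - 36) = (j - 3)/(j^2 + 4*j - 12)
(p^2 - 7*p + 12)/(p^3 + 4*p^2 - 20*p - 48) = (p - 3)/(p^2 + 8*p + 12)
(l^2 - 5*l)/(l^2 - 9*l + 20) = l/(l - 4)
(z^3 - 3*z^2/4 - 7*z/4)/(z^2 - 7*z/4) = z + 1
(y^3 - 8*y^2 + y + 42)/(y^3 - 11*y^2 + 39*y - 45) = (y^2 - 5*y - 14)/(y^2 - 8*y + 15)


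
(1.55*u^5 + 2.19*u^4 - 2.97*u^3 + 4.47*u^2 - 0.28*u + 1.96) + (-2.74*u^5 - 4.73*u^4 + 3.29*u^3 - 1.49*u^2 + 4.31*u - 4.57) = -1.19*u^5 - 2.54*u^4 + 0.32*u^3 + 2.98*u^2 + 4.03*u - 2.61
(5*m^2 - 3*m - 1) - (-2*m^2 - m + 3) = 7*m^2 - 2*m - 4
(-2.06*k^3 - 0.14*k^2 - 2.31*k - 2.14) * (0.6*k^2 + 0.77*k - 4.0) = -1.236*k^5 - 1.6702*k^4 + 6.7462*k^3 - 2.5027*k^2 + 7.5922*k + 8.56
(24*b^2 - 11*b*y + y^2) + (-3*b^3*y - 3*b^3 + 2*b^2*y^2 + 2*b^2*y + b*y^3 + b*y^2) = -3*b^3*y - 3*b^3 + 2*b^2*y^2 + 2*b^2*y + 24*b^2 + b*y^3 + b*y^2 - 11*b*y + y^2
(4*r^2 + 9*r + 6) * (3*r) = 12*r^3 + 27*r^2 + 18*r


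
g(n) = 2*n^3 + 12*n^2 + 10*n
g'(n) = 6*n^2 + 24*n + 10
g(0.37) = 5.44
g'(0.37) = 19.70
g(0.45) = 7.11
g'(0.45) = 22.02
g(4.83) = 553.60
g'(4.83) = 265.89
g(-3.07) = 24.53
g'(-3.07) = -7.13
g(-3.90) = 24.88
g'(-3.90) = 7.66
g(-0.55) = -2.20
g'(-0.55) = -1.38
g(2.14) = 95.96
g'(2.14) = 88.84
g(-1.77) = 8.80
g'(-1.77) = -13.68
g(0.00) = 0.00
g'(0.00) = 10.00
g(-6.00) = -60.00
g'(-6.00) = 82.00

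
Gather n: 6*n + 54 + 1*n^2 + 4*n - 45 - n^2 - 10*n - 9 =0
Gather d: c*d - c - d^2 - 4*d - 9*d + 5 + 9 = -c - d^2 + d*(c - 13) + 14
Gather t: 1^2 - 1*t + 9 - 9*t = 10 - 10*t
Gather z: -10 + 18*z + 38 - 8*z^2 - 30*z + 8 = -8*z^2 - 12*z + 36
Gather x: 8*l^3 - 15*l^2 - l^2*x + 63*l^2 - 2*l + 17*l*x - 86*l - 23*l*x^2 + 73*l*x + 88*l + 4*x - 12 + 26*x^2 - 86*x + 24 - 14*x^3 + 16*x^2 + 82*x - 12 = 8*l^3 + 48*l^2 - 14*x^3 + x^2*(42 - 23*l) + x*(-l^2 + 90*l)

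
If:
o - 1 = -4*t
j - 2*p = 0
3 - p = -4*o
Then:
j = 14 - 32*t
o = 1 - 4*t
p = 7 - 16*t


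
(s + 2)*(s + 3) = s^2 + 5*s + 6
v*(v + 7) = v^2 + 7*v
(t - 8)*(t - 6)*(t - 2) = t^3 - 16*t^2 + 76*t - 96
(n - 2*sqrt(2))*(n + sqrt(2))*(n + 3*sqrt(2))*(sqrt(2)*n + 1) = sqrt(2)*n^4 + 5*n^3 - 8*sqrt(2)*n^2 - 34*n - 12*sqrt(2)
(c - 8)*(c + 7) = c^2 - c - 56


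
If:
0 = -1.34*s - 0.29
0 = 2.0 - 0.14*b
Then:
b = 14.29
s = -0.22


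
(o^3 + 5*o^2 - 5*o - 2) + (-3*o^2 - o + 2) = o^3 + 2*o^2 - 6*o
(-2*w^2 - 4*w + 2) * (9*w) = -18*w^3 - 36*w^2 + 18*w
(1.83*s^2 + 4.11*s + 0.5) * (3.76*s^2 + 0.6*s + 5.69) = 6.8808*s^4 + 16.5516*s^3 + 14.7587*s^2 + 23.6859*s + 2.845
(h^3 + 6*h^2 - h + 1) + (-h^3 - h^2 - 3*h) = 5*h^2 - 4*h + 1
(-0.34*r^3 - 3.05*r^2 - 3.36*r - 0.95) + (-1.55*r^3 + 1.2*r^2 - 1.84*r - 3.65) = -1.89*r^3 - 1.85*r^2 - 5.2*r - 4.6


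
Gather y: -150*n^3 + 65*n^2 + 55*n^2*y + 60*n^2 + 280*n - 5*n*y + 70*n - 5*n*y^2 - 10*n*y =-150*n^3 + 125*n^2 - 5*n*y^2 + 350*n + y*(55*n^2 - 15*n)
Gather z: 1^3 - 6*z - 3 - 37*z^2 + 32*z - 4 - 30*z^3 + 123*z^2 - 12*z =-30*z^3 + 86*z^2 + 14*z - 6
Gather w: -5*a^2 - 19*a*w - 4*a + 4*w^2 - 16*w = -5*a^2 - 4*a + 4*w^2 + w*(-19*a - 16)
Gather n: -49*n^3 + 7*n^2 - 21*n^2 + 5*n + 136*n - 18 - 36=-49*n^3 - 14*n^2 + 141*n - 54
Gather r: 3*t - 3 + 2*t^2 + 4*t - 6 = 2*t^2 + 7*t - 9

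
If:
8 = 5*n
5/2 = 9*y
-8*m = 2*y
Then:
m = -5/72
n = 8/5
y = 5/18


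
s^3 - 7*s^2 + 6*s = s*(s - 6)*(s - 1)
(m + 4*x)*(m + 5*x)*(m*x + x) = m^3*x + 9*m^2*x^2 + m^2*x + 20*m*x^3 + 9*m*x^2 + 20*x^3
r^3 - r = r*(r - 1)*(r + 1)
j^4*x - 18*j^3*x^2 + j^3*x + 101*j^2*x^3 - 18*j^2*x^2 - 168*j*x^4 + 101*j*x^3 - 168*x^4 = (j - 8*x)*(j - 7*x)*(j - 3*x)*(j*x + x)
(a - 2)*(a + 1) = a^2 - a - 2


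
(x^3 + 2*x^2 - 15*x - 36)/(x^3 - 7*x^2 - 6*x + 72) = (x + 3)/(x - 6)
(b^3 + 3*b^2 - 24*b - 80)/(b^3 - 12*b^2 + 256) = (b^2 - b - 20)/(b^2 - 16*b + 64)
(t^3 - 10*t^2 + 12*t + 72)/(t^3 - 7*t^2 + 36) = (t - 6)/(t - 3)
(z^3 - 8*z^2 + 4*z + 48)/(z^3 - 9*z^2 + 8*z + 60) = (z - 4)/(z - 5)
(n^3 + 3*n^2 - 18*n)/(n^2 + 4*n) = (n^2 + 3*n - 18)/(n + 4)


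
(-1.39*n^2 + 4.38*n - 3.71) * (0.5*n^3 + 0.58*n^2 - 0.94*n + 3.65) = -0.695*n^5 + 1.3838*n^4 + 1.992*n^3 - 11.3425*n^2 + 19.4744*n - 13.5415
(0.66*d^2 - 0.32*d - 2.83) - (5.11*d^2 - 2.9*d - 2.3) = -4.45*d^2 + 2.58*d - 0.53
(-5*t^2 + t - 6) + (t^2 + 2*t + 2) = -4*t^2 + 3*t - 4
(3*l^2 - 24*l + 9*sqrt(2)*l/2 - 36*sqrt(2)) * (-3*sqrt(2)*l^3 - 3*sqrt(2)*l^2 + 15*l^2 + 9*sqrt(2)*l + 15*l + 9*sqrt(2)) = -9*sqrt(2)*l^5 + 18*l^4 + 63*sqrt(2)*l^4 - 126*l^3 + 333*sqrt(2)*l^3/2 - 1323*sqrt(2)*l^2/2 - 63*l^2 - 756*sqrt(2)*l - 567*l - 648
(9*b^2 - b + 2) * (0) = 0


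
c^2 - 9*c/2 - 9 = (c - 6)*(c + 3/2)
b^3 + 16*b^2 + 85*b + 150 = (b + 5)^2*(b + 6)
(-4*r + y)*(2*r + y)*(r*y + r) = -8*r^3*y - 8*r^3 - 2*r^2*y^2 - 2*r^2*y + r*y^3 + r*y^2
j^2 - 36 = (j - 6)*(j + 6)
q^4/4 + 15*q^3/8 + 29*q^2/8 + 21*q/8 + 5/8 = (q/4 + 1/4)*(q + 1/2)*(q + 1)*(q + 5)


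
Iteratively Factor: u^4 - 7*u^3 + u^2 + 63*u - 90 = (u - 2)*(u^3 - 5*u^2 - 9*u + 45) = (u - 3)*(u - 2)*(u^2 - 2*u - 15) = (u - 5)*(u - 3)*(u - 2)*(u + 3)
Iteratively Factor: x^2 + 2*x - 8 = (x + 4)*(x - 2)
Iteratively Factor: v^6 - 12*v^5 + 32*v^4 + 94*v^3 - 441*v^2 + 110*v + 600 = (v + 1)*(v^5 - 13*v^4 + 45*v^3 + 49*v^2 - 490*v + 600) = (v + 1)*(v + 3)*(v^4 - 16*v^3 + 93*v^2 - 230*v + 200) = (v - 5)*(v + 1)*(v + 3)*(v^3 - 11*v^2 + 38*v - 40) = (v - 5)*(v - 4)*(v + 1)*(v + 3)*(v^2 - 7*v + 10) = (v - 5)*(v - 4)*(v - 2)*(v + 1)*(v + 3)*(v - 5)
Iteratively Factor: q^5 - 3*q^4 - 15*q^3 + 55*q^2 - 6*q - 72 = (q + 4)*(q^4 - 7*q^3 + 13*q^2 + 3*q - 18) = (q - 3)*(q + 4)*(q^3 - 4*q^2 + q + 6) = (q - 3)^2*(q + 4)*(q^2 - q - 2) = (q - 3)^2*(q + 1)*(q + 4)*(q - 2)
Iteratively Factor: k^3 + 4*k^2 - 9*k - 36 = (k - 3)*(k^2 + 7*k + 12) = (k - 3)*(k + 4)*(k + 3)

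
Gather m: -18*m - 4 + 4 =-18*m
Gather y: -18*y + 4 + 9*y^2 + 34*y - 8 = 9*y^2 + 16*y - 4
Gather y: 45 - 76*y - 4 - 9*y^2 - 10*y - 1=-9*y^2 - 86*y + 40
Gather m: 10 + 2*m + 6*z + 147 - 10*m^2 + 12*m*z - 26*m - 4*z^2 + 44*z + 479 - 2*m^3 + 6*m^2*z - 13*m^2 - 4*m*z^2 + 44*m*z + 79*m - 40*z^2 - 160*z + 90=-2*m^3 + m^2*(6*z - 23) + m*(-4*z^2 + 56*z + 55) - 44*z^2 - 110*z + 726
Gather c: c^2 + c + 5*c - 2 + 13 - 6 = c^2 + 6*c + 5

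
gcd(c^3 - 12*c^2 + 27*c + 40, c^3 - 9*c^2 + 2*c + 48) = c - 8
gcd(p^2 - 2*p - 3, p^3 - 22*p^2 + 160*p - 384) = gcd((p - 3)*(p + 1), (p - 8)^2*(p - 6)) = 1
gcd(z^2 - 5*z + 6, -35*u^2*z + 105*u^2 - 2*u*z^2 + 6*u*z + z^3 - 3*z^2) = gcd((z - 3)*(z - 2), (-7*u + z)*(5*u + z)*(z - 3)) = z - 3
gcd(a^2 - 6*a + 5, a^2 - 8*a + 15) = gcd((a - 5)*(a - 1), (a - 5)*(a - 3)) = a - 5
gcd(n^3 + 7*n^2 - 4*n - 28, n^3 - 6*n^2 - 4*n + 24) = n^2 - 4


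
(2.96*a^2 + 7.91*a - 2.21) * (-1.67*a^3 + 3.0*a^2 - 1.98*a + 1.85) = -4.9432*a^5 - 4.3297*a^4 + 21.5599*a^3 - 16.8158*a^2 + 19.0093*a - 4.0885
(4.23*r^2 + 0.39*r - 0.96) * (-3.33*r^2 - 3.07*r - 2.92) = -14.0859*r^4 - 14.2848*r^3 - 10.3521*r^2 + 1.8084*r + 2.8032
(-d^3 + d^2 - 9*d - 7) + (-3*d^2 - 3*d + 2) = -d^3 - 2*d^2 - 12*d - 5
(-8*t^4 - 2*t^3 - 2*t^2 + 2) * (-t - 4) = 8*t^5 + 34*t^4 + 10*t^3 + 8*t^2 - 2*t - 8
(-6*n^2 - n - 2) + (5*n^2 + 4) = -n^2 - n + 2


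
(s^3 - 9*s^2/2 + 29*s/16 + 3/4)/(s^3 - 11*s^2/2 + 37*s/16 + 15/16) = (s - 4)/(s - 5)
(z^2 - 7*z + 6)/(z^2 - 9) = (z^2 - 7*z + 6)/(z^2 - 9)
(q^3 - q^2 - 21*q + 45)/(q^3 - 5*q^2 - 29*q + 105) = (q - 3)/(q - 7)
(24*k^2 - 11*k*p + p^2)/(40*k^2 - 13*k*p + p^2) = (-3*k + p)/(-5*k + p)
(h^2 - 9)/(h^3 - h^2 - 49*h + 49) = (h^2 - 9)/(h^3 - h^2 - 49*h + 49)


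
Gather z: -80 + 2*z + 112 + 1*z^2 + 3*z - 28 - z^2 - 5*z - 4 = 0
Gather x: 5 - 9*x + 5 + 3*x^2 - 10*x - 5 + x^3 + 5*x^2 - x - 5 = x^3 + 8*x^2 - 20*x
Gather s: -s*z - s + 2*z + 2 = s*(-z - 1) + 2*z + 2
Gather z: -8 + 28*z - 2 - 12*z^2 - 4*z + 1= -12*z^2 + 24*z - 9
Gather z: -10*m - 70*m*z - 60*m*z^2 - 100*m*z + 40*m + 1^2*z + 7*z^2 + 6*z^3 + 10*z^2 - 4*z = 30*m + 6*z^3 + z^2*(17 - 60*m) + z*(-170*m - 3)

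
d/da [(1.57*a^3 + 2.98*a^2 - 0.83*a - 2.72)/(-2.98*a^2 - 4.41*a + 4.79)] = (-4.6786*a^4 - 13.8474*a^3 + 6.9457*a^2 + 12.3372*a - 15.9709)/(8.8804*a^4 + 26.2836*a^3 - 9.1003*a^2 - 42.2478*a + 22.9441)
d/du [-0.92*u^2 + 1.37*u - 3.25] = 1.37 - 1.84*u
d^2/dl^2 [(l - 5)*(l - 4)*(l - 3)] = 6*l - 24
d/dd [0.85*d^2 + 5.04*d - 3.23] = 1.7*d + 5.04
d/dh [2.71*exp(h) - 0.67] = 2.71*exp(h)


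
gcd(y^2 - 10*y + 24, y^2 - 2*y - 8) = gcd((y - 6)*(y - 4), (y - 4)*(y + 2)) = y - 4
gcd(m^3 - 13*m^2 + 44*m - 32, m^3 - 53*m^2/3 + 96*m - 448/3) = m - 8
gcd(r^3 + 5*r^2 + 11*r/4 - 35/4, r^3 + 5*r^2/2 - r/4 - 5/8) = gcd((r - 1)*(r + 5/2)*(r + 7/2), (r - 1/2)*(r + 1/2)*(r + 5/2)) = r + 5/2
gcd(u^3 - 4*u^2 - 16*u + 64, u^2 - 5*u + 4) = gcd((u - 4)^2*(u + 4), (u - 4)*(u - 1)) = u - 4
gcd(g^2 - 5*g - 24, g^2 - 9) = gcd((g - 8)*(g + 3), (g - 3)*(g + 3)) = g + 3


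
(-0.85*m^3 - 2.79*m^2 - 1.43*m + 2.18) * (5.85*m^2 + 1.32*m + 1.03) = -4.9725*m^5 - 17.4435*m^4 - 12.9238*m^3 + 7.9917*m^2 + 1.4047*m + 2.2454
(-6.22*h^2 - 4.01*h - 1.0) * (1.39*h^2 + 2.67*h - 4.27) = -8.6458*h^4 - 22.1813*h^3 + 14.4627*h^2 + 14.4527*h + 4.27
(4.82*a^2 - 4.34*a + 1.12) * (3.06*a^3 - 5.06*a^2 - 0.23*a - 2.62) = 14.7492*a^5 - 37.6696*a^4 + 24.279*a^3 - 17.2974*a^2 + 11.1132*a - 2.9344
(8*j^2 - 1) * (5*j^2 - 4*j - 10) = 40*j^4 - 32*j^3 - 85*j^2 + 4*j + 10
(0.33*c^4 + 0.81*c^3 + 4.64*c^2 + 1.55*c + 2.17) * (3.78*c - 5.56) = 1.2474*c^5 + 1.227*c^4 + 13.0356*c^3 - 19.9394*c^2 - 0.415400000000002*c - 12.0652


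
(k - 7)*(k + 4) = k^2 - 3*k - 28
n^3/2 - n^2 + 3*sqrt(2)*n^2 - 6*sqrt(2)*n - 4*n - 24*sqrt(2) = (n/2 + 1)*(n - 4)*(n + 6*sqrt(2))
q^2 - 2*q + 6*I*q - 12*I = (q - 2)*(q + 6*I)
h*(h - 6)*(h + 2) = h^3 - 4*h^2 - 12*h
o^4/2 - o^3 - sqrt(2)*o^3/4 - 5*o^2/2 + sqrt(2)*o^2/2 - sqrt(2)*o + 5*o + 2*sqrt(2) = (o/2 + sqrt(2)/2)*(o - 2)*(o - 2*sqrt(2))*(o + sqrt(2)/2)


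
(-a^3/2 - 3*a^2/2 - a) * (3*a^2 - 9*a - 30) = -3*a^5/2 + 51*a^3/2 + 54*a^2 + 30*a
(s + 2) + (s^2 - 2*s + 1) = s^2 - s + 3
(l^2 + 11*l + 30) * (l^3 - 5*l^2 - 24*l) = l^5 + 6*l^4 - 49*l^3 - 414*l^2 - 720*l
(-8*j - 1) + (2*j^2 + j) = 2*j^2 - 7*j - 1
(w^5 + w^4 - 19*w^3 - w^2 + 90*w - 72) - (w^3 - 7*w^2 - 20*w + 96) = w^5 + w^4 - 20*w^3 + 6*w^2 + 110*w - 168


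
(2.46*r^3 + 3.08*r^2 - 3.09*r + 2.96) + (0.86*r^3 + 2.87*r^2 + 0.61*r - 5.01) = 3.32*r^3 + 5.95*r^2 - 2.48*r - 2.05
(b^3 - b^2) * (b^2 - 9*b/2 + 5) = b^5 - 11*b^4/2 + 19*b^3/2 - 5*b^2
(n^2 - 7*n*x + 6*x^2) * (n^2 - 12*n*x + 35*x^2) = n^4 - 19*n^3*x + 125*n^2*x^2 - 317*n*x^3 + 210*x^4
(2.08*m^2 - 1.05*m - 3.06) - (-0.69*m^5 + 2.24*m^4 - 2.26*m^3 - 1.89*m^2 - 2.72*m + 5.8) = 0.69*m^5 - 2.24*m^4 + 2.26*m^3 + 3.97*m^2 + 1.67*m - 8.86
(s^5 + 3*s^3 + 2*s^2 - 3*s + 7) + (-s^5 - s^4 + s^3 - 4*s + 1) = -s^4 + 4*s^3 + 2*s^2 - 7*s + 8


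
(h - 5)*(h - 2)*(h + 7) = h^3 - 39*h + 70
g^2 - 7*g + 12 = (g - 4)*(g - 3)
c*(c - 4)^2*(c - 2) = c^4 - 10*c^3 + 32*c^2 - 32*c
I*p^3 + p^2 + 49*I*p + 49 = (p - 7*I)*(p + 7*I)*(I*p + 1)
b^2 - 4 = (b - 2)*(b + 2)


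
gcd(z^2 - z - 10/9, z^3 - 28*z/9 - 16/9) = z + 2/3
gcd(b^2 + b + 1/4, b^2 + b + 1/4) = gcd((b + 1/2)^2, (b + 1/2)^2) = b^2 + b + 1/4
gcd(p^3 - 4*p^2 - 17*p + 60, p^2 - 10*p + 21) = p - 3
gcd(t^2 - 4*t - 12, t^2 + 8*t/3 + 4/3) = t + 2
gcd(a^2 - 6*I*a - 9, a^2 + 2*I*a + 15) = a - 3*I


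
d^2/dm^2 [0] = 0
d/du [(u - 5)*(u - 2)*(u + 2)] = 3*u^2 - 10*u - 4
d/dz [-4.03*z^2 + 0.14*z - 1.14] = 0.14 - 8.06*z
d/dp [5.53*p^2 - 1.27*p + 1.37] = 11.06*p - 1.27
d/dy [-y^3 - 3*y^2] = 3*y*(-y - 2)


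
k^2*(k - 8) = k^3 - 8*k^2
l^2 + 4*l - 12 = (l - 2)*(l + 6)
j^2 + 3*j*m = j*(j + 3*m)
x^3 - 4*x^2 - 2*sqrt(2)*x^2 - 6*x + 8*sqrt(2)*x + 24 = (x - 4)*(x - 3*sqrt(2))*(x + sqrt(2))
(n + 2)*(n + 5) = n^2 + 7*n + 10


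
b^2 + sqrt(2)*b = b*(b + sqrt(2))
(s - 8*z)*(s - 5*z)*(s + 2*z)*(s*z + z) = s^4*z - 11*s^3*z^2 + s^3*z + 14*s^2*z^3 - 11*s^2*z^2 + 80*s*z^4 + 14*s*z^3 + 80*z^4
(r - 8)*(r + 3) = r^2 - 5*r - 24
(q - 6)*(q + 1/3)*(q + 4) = q^3 - 5*q^2/3 - 74*q/3 - 8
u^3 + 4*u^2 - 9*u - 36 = (u - 3)*(u + 3)*(u + 4)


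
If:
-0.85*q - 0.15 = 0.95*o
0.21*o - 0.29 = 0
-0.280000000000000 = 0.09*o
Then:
No Solution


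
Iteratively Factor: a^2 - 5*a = (a - 5)*(a)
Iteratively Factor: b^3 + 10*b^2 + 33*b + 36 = (b + 4)*(b^2 + 6*b + 9) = (b + 3)*(b + 4)*(b + 3)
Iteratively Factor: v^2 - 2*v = (v)*(v - 2)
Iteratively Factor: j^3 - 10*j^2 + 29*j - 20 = (j - 4)*(j^2 - 6*j + 5) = (j - 5)*(j - 4)*(j - 1)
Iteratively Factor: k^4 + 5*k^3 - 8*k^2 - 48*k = (k + 4)*(k^3 + k^2 - 12*k) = (k + 4)^2*(k^2 - 3*k) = (k - 3)*(k + 4)^2*(k)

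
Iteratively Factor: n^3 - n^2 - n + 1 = (n + 1)*(n^2 - 2*n + 1) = (n - 1)*(n + 1)*(n - 1)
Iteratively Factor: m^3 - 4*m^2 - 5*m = (m + 1)*(m^2 - 5*m) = (m - 5)*(m + 1)*(m)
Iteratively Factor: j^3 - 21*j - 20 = (j - 5)*(j^2 + 5*j + 4) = (j - 5)*(j + 1)*(j + 4)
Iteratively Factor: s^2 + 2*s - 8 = (s - 2)*(s + 4)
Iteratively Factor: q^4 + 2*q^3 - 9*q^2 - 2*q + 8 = (q - 1)*(q^3 + 3*q^2 - 6*q - 8) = (q - 1)*(q + 4)*(q^2 - q - 2) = (q - 1)*(q + 1)*(q + 4)*(q - 2)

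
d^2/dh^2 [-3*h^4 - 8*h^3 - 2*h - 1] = 12*h*(-3*h - 4)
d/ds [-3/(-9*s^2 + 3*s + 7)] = 9*(1 - 6*s)/(-9*s^2 + 3*s + 7)^2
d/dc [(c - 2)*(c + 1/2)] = 2*c - 3/2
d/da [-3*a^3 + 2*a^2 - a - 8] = -9*a^2 + 4*a - 1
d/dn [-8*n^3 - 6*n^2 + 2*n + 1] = -24*n^2 - 12*n + 2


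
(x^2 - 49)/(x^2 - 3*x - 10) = (49 - x^2)/(-x^2 + 3*x + 10)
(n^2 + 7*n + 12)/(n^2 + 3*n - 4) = (n + 3)/(n - 1)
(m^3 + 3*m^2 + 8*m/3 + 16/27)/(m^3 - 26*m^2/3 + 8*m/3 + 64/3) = (9*m^2 + 15*m + 4)/(9*(m^2 - 10*m + 16))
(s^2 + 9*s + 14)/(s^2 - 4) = (s + 7)/(s - 2)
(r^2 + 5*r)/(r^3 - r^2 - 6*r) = (r + 5)/(r^2 - r - 6)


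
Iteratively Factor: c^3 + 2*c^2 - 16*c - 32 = (c + 2)*(c^2 - 16) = (c + 2)*(c + 4)*(c - 4)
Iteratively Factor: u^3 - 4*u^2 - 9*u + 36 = (u - 4)*(u^2 - 9) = (u - 4)*(u + 3)*(u - 3)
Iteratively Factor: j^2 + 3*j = (j)*(j + 3)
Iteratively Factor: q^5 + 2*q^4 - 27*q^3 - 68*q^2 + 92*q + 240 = (q - 5)*(q^4 + 7*q^3 + 8*q^2 - 28*q - 48) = (q - 5)*(q + 3)*(q^3 + 4*q^2 - 4*q - 16) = (q - 5)*(q - 2)*(q + 3)*(q^2 + 6*q + 8) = (q - 5)*(q - 2)*(q + 3)*(q + 4)*(q + 2)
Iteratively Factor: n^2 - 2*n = (n - 2)*(n)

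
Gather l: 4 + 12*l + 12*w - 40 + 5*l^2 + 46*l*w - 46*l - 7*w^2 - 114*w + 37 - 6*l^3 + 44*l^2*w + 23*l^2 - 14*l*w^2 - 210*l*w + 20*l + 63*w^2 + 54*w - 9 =-6*l^3 + l^2*(44*w + 28) + l*(-14*w^2 - 164*w - 14) + 56*w^2 - 48*w - 8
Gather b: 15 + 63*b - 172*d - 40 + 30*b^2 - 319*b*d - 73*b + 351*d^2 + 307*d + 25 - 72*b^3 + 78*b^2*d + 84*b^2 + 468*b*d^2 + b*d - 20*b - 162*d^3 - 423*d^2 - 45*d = -72*b^3 + b^2*(78*d + 114) + b*(468*d^2 - 318*d - 30) - 162*d^3 - 72*d^2 + 90*d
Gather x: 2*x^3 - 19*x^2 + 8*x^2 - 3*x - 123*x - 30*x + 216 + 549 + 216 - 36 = 2*x^3 - 11*x^2 - 156*x + 945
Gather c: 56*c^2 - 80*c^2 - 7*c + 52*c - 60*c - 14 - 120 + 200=-24*c^2 - 15*c + 66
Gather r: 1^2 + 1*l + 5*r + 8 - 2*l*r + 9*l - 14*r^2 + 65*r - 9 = 10*l - 14*r^2 + r*(70 - 2*l)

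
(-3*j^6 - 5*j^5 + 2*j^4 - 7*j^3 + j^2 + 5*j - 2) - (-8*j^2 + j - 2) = -3*j^6 - 5*j^5 + 2*j^4 - 7*j^3 + 9*j^2 + 4*j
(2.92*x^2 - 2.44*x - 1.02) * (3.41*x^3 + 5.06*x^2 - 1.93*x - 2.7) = 9.9572*x^5 + 6.4548*x^4 - 21.4602*x^3 - 8.336*x^2 + 8.5566*x + 2.754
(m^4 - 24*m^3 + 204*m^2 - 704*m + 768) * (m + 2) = m^5 - 22*m^4 + 156*m^3 - 296*m^2 - 640*m + 1536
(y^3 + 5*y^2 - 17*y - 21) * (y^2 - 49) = y^5 + 5*y^4 - 66*y^3 - 266*y^2 + 833*y + 1029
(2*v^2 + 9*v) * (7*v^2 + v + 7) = 14*v^4 + 65*v^3 + 23*v^2 + 63*v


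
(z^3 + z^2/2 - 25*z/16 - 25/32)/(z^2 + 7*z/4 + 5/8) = z - 5/4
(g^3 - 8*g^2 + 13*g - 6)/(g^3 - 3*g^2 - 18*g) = (g^2 - 2*g + 1)/(g*(g + 3))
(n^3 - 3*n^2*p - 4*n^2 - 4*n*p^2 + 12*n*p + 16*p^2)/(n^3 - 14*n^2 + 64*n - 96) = (n^2 - 3*n*p - 4*p^2)/(n^2 - 10*n + 24)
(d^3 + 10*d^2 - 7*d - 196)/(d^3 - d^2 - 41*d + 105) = (d^2 + 3*d - 28)/(d^2 - 8*d + 15)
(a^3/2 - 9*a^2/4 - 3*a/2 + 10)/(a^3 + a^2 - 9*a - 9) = (2*a^3 - 9*a^2 - 6*a + 40)/(4*(a^3 + a^2 - 9*a - 9))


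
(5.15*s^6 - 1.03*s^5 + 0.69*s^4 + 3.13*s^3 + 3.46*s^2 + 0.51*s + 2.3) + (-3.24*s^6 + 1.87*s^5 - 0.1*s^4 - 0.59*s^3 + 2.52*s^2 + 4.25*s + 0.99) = 1.91*s^6 + 0.84*s^5 + 0.59*s^4 + 2.54*s^3 + 5.98*s^2 + 4.76*s + 3.29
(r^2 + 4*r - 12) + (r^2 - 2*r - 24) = 2*r^2 + 2*r - 36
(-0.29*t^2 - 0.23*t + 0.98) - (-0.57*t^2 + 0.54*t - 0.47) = 0.28*t^2 - 0.77*t + 1.45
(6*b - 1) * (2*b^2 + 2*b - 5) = 12*b^3 + 10*b^2 - 32*b + 5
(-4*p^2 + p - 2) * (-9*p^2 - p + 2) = 36*p^4 - 5*p^3 + 9*p^2 + 4*p - 4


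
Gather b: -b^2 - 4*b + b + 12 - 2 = -b^2 - 3*b + 10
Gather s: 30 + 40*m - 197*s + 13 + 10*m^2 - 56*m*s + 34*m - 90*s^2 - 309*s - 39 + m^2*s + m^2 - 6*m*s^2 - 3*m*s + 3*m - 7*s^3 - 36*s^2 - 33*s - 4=11*m^2 + 77*m - 7*s^3 + s^2*(-6*m - 126) + s*(m^2 - 59*m - 539)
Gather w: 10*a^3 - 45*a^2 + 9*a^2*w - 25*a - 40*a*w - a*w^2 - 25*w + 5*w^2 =10*a^3 - 45*a^2 - 25*a + w^2*(5 - a) + w*(9*a^2 - 40*a - 25)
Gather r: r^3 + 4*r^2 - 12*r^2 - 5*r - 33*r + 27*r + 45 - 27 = r^3 - 8*r^2 - 11*r + 18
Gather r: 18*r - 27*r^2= -27*r^2 + 18*r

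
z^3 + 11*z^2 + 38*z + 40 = (z + 2)*(z + 4)*(z + 5)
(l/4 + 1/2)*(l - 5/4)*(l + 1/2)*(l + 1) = l^4/4 + 9*l^3/16 - 7*l^2/32 - 27*l/32 - 5/16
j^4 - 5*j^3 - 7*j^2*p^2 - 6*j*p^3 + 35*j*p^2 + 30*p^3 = (j - 5)*(j - 3*p)*(j + p)*(j + 2*p)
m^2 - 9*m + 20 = (m - 5)*(m - 4)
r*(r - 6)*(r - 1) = r^3 - 7*r^2 + 6*r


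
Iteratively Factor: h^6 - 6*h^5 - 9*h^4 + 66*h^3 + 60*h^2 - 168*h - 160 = (h + 2)*(h^5 - 8*h^4 + 7*h^3 + 52*h^2 - 44*h - 80) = (h - 4)*(h + 2)*(h^4 - 4*h^3 - 9*h^2 + 16*h + 20) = (h - 5)*(h - 4)*(h + 2)*(h^3 + h^2 - 4*h - 4) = (h - 5)*(h - 4)*(h - 2)*(h + 2)*(h^2 + 3*h + 2) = (h - 5)*(h - 4)*(h - 2)*(h + 1)*(h + 2)*(h + 2)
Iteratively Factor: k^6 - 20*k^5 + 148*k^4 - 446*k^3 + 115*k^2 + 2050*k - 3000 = (k - 4)*(k^5 - 16*k^4 + 84*k^3 - 110*k^2 - 325*k + 750) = (k - 5)*(k - 4)*(k^4 - 11*k^3 + 29*k^2 + 35*k - 150) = (k - 5)*(k - 4)*(k + 2)*(k^3 - 13*k^2 + 55*k - 75) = (k - 5)^2*(k - 4)*(k + 2)*(k^2 - 8*k + 15) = (k - 5)^3*(k - 4)*(k + 2)*(k - 3)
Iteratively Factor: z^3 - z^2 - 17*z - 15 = (z - 5)*(z^2 + 4*z + 3) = (z - 5)*(z + 3)*(z + 1)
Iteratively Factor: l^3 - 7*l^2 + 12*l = (l - 3)*(l^2 - 4*l) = (l - 4)*(l - 3)*(l)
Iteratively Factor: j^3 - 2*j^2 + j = (j - 1)*(j^2 - j) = (j - 1)^2*(j)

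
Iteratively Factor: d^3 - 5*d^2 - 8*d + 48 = (d - 4)*(d^2 - d - 12) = (d - 4)^2*(d + 3)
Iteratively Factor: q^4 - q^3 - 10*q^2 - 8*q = (q - 4)*(q^3 + 3*q^2 + 2*q) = (q - 4)*(q + 1)*(q^2 + 2*q) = (q - 4)*(q + 1)*(q + 2)*(q)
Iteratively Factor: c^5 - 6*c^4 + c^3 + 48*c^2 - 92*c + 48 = (c - 2)*(c^4 - 4*c^3 - 7*c^2 + 34*c - 24) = (c - 2)^2*(c^3 - 2*c^2 - 11*c + 12) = (c - 4)*(c - 2)^2*(c^2 + 2*c - 3) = (c - 4)*(c - 2)^2*(c - 1)*(c + 3)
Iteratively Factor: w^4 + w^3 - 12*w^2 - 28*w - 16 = (w + 1)*(w^3 - 12*w - 16) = (w - 4)*(w + 1)*(w^2 + 4*w + 4) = (w - 4)*(w + 1)*(w + 2)*(w + 2)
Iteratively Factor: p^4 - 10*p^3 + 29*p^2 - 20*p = (p - 5)*(p^3 - 5*p^2 + 4*p) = (p - 5)*(p - 1)*(p^2 - 4*p) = (p - 5)*(p - 4)*(p - 1)*(p)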